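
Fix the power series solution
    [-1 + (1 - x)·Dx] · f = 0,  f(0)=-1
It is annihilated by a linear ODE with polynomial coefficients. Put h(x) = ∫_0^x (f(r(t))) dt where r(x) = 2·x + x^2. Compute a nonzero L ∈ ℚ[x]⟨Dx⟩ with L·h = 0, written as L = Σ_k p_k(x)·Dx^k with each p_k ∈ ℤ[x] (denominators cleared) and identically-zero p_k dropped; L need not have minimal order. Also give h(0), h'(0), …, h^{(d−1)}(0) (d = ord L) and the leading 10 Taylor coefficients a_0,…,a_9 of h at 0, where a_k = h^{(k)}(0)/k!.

L = (2 + 2·x)·Dx + (-1 + 2·x + x^2)·Dx^2  (order 2).
h: a_k = 0, -1, -1, -5/3, -3, -29/5, -35/3, -169/7, -51, -985/9, …
ICs: h(0) = 0, h′(0) = -1.

f: a_k = -1, -1, -1, -1, -1, -1, -1, -1, -1, -1, …
h₀=f(r): pull back L_f along r ⇒ L₀.
Integrate: L := L₀·Dx.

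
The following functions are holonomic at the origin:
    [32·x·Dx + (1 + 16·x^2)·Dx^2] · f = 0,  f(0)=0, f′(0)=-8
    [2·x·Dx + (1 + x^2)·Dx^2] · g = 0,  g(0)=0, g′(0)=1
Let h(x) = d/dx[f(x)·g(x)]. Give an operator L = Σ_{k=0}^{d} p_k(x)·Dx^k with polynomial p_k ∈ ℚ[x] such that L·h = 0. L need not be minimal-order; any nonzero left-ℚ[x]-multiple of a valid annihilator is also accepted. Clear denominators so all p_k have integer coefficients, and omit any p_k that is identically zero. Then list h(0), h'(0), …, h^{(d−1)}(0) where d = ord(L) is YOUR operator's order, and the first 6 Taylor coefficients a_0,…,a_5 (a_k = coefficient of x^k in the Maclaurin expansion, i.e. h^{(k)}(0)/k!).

L = (-384·x - 10880·x^3 - 16384·x^5 + 34816·x^7 + 98304·x^9) + (-68 - 3916·x^2 - 19584·x^4 - 14336·x^6 + 121856·x^8 + 147456·x^10)·Dx + (-136·x - 2632·x^3 - 6528·x^5 + 16448·x^7 + 69632·x^9 + 49152·x^11)·Dx^2 + (-1 - 34·x^2 - 305·x^4 + 4880·x^8 + 8704·x^10 + 4096·x^12)·Dx^3  (order 3).
h: a_k = 0, -16, 0, 544/3, 0, -38288/15, …
ICs: h(0) = 0, h′(0) = -16, h′′(0) = 0.

f: a_k = 0, -8, 0, 128/3, 0, -2048/5, …
g: a_k = 0, 1, 0, -1/3, 0, 1/5, …
L₀ := L_f ⊗_s L_g (sym. prod.), ord ≤ 4.
Derive L from L₀ (diff closure).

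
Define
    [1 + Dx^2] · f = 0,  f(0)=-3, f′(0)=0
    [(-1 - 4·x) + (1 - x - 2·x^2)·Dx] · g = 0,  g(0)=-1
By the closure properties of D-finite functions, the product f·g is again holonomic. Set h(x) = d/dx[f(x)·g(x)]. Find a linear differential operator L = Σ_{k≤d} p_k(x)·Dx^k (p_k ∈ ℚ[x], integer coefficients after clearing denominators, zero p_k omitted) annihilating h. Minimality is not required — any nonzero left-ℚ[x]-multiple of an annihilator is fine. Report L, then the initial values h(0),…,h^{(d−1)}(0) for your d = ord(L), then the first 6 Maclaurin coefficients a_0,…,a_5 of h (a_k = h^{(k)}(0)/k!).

L = (31 - 2·x - 3·x^2 + 4·x^3 + 4·x^4) + (10 + 42·x + 12·x^2 + 16·x^3)·Dx + (-3 + 2·x + 5·x^2 + 4·x^3 + 4·x^4)·Dx^2  (order 2).
h: a_k = 3, 15, 81/2, 229/2, 2225/8, 27089/40, …
ICs: h(0) = 3, h′(0) = 15.

f: a_k = -3, 0, 3/2, 0, -1/8, 0, …
g: a_k = -1, -1, -3, -5, -11, -21, …
L₀ := L_f ⊗_s L_g (sym. prod.), ord ≤ 2.
Differentiate: ansatz ord ≤ ord L₀ ⇒ L.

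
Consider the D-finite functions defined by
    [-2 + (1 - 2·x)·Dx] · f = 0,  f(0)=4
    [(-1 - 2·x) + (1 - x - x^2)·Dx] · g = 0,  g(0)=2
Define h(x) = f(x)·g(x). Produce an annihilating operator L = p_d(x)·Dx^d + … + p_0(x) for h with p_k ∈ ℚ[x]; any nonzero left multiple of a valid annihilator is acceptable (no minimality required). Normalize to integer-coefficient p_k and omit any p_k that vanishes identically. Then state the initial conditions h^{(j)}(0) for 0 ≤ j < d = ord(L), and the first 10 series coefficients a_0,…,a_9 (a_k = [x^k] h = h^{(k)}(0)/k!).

L = (-3 + 2·x + 6·x^2) + (1 - 3·x + x^2 + 2·x^3)·Dx  (order 1).
h: a_k = 8, 24, 64, 152, 344, 752, 1608, 3384, 7040, 14520, …
ICs: h(0) = 8.

f: a_k = 4, 8, 16, 32, 64, 128, 256, 512, 1024, 2048, …
g: a_k = 2, 2, 4, 6, 10, 16, 26, 42, 68, 110, …
Product ⇒ symmetric product L₀, ord ≤ 1.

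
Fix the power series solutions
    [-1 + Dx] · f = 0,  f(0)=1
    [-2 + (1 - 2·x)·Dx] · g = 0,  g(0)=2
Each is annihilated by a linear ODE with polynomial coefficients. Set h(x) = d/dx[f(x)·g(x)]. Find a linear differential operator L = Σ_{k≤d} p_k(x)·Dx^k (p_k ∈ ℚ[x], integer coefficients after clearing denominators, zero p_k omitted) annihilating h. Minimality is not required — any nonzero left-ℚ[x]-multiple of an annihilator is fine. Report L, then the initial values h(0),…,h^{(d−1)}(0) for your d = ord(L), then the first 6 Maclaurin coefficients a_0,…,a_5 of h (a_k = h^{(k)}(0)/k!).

f: a_k = 1, 1, 1/2, 1/6, 1/24, 1/120, …
g: a_k = 2, 4, 8, 16, 32, 64, …
f·g: L₀ = L_f ⊗_s L_g, ord ≤ 1·1.
Derive L from L₀ (diff closure).
L = (13 - 12·x + 4·x^2) + (-3 + 8·x - 4·x^2)·Dx  (order 1).
h: a_k = 6, 26, 79, 211, 6331/12, 75973/60, …
ICs: h(0) = 6.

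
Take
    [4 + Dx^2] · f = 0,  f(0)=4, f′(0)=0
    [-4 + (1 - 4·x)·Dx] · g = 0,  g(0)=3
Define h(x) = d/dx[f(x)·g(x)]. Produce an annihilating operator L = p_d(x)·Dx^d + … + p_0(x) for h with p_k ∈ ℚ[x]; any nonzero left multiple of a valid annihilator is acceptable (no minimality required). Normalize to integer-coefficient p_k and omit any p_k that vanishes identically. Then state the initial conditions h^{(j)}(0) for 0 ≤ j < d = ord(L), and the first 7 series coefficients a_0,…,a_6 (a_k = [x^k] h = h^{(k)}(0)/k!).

f: a_k = 4, 0, -8, 0, 8/3, 0, -16/45, …
g: a_k = 3, 12, 48, 192, 768, 3072, 12288, …
Sym-product of L_f,L_g gives L₀ (≤ ord 2).
h=h₀': d/dx-closure on L₀ ⇒ L.
L = (-28 - 32·x + 64·x^2) + (-8 + 32·x)·Dx + (1 - 8·x + 16·x^2)·Dx^2  (order 2).
h: a_k = 48, 336, 2016, 10784, 53920, 1294048/5, 18116672/15, …
ICs: h(0) = 48, h′(0) = 336.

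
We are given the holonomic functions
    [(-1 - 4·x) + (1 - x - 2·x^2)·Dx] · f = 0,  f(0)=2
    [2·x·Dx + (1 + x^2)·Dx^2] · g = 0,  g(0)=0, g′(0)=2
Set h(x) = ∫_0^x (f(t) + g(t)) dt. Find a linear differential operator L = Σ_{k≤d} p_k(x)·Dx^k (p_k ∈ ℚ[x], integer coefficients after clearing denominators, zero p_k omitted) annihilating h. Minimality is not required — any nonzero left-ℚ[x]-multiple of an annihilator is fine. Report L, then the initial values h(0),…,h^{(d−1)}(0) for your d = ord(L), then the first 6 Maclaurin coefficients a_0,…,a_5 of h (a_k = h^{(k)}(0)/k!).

L = (-6 + 24·x + 162·x^2 + 240·x^3 + 384·x^4 + 48·x^6)·Dx^2 + (16 + 74·x + 88·x^2 + 226·x^3 + 212·x^4 + 304·x^5 + 12·x^6 + 48·x^7)·Dx^3 + (-3 - 4·x - 8·x^2 + 28·x^3 + 27·x^4 + 36·x^5 + 40·x^6 + 4·x^7 + 8·x^8)·Dx^4  (order 4).
h: a_k = 0, 2, 2, 2, 7/3, 22/5, …
ICs: h(0) = 0, h′(0) = 2, h′′(0) = 4, h′′′(0) = 12.

f: a_k = 2, 2, 6, 10, 22, 42, …
g: a_k = 0, 2, 0, -2/3, 0, 2/5, …
Sum ⇒ L₀ = lclm(L_f,L_g) in ℚ(x)⟨Dx⟩.
h=∫h₀ ⇒ L = L₀·Dx.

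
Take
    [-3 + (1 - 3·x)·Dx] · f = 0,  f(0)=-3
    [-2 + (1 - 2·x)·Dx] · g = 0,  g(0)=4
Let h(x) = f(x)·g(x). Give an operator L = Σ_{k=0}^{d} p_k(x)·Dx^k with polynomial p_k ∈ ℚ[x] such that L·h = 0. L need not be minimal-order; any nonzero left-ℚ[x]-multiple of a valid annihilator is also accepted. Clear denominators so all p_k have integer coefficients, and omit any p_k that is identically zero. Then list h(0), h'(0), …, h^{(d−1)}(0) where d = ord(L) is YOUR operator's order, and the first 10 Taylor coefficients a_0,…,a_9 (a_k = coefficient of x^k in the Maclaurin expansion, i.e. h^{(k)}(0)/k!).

f: a_k = -3, -9, -27, -81, -243, -729, -2187, -6561, -19683, -59049, …
g: a_k = 4, 8, 16, 32, 64, 128, 256, 512, 1024, 2048, …
Product ⇒ symmetric product L₀, ord ≤ 1.
L = (-5 + 12·x) + (1 - 5·x + 6·x^2)·Dx  (order 1).
h: a_k = -12, -60, -228, -780, -2532, -7980, -24708, -75660, -230052, -696300, …
ICs: h(0) = -12.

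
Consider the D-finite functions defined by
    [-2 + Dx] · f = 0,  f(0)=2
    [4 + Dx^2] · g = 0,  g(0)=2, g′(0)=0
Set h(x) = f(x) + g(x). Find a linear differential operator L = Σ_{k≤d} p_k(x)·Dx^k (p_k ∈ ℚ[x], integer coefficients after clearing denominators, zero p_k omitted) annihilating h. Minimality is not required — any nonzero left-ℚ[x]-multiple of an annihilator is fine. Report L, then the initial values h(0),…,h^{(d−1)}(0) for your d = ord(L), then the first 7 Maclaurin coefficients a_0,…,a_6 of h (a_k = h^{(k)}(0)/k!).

f: a_k = 2, 4, 4, 8/3, 4/3, 8/15, 8/45, …
g: a_k = 2, 0, -4, 0, 4/3, 0, -8/45, …
f+g: L₀ = lclm(L_f,L_g), ord ≤ 1+2.
L = -8 + 4·Dx - 2·Dx^2 + Dx^3  (order 3).
h: a_k = 4, 4, 0, 8/3, 8/3, 8/15, 0, …
ICs: h(0) = 4, h′(0) = 4, h′′(0) = 0.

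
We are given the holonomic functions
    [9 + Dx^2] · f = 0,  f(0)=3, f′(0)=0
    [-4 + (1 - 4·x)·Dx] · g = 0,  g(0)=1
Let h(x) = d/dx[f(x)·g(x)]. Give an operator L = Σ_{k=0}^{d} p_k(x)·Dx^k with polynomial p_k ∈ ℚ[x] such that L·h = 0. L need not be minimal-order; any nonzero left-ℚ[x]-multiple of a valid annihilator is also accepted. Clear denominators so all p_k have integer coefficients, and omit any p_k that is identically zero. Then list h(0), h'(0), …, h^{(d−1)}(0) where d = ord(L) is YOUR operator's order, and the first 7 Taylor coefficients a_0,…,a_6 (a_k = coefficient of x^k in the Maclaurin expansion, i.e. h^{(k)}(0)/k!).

L = (-23 - 72·x + 144·x^2) + (-8 + 32·x)·Dx + (1 - 8·x + 16·x^2)·Dx^2  (order 2).
h: a_k = 12, 69, 414, 4497/2, 22485/2, 2157831/40, 5034939/20, …
ICs: h(0) = 12, h′(0) = 69.

f: a_k = 3, 0, -27/2, 0, 81/8, 0, -243/80, …
g: a_k = 1, 4, 16, 64, 256, 1024, 4096, …
L₀ := L_f ⊗_s L_g (sym. prod.), ord ≤ 2.
Differentiate: ansatz ord ≤ ord L₀ ⇒ L.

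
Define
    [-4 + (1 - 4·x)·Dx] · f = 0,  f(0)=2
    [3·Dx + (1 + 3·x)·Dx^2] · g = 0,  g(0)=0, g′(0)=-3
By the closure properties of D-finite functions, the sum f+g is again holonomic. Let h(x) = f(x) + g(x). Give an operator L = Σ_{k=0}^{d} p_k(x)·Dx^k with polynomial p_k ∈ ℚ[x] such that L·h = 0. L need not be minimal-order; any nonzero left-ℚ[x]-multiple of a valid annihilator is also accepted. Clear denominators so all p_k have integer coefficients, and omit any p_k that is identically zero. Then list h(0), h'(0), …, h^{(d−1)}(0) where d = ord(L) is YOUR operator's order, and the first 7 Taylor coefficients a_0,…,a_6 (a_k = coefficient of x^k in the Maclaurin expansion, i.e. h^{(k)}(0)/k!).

L = (432 + 288·x)·Dx + (78 + 720·x + 576·x^2)·Dx^2 + (-11 - x + 144·x^2 + 144·x^3)·Dx^3  (order 3).
h: a_k = 2, 5, 73/2, 119, 2129/4, 9997/5, 16627/2, …
ICs: h(0) = 2, h′(0) = 5, h′′(0) = 73.

f: a_k = 2, 8, 32, 128, 512, 2048, 8192, …
g: a_k = 0, -3, 9/2, -9, 81/4, -243/5, 243/2, …
L₀ := lclm(L_f,L_g); ord L₀ ≤ 1+2.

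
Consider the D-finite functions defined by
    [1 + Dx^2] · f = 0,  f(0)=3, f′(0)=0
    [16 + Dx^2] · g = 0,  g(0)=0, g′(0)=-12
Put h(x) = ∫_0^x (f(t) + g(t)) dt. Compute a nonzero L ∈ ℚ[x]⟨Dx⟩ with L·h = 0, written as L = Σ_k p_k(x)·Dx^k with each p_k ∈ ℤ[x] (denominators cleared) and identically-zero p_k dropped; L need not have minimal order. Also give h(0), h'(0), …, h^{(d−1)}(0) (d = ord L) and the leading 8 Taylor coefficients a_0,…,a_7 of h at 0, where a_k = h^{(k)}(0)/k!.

f: a_k = 3, 0, -3/2, 0, 1/8, 0, -1/240, 0, …
g: a_k = 0, -12, 0, 32, 0, -128/5, 0, 1024/105, …
h₀=f+g: left-lcm gives L₀, ord ≤ 4.
h=∫h₀ ⇒ L = L₀·Dx.
L = 16·Dx + 17·Dx^3 + Dx^5  (order 5).
h: a_k = 0, 3, -6, -1/2, 8, 1/40, -64/15, -1/1680, …
ICs: h(0) = 0, h′(0) = 3, h′′(0) = -12, h′′′(0) = -3, h′′′′(0) = 192.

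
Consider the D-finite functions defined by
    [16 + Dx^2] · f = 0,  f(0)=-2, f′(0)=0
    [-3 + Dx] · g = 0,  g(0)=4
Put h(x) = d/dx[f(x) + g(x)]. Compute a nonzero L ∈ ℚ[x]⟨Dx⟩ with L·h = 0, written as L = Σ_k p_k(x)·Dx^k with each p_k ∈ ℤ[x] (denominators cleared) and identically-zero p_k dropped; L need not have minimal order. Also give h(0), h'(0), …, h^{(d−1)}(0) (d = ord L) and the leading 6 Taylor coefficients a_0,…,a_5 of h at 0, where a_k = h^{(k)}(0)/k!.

L = 48 - 16·Dx + 3·Dx^2 - Dx^3  (order 3).
h: a_k = 12, 68, 54, -94/3, 81/2, 2777/30, …
ICs: h(0) = 12, h′(0) = 68, h′′(0) = 108.

f: a_k = -2, 0, 16, 0, -64/3, 0, …
g: a_k = 4, 12, 18, 18, 27/2, 81/10, …
L₀ := lclm(L_f,L_g); ord L₀ ≤ 2+1.
Derive L from L₀ (diff closure).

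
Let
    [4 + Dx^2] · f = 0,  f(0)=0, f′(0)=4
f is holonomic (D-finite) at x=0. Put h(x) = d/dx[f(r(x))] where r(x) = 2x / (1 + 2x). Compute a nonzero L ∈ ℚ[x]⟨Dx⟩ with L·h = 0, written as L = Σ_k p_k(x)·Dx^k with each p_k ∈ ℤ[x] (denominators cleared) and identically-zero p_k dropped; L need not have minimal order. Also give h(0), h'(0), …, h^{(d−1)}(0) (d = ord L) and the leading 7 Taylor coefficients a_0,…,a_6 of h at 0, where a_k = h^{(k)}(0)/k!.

f: a_k = 0, 4, 0, -8/3, 0, 8/15, 0, …
f∘r: x↦r, Dx↦Dx/r' in L_f ⇒ L₀.
Derive L from L₀ (diff closure).
L = (40 + 96·x + 96·x^2) + (12 + 72·x + 144·x^2 + 96·x^3)·Dx + (1 + 8·x + 24·x^2 + 32·x^3 + 16·x^4)·Dx^2  (order 2).
h: a_k = 8, -32, 32, 256, -5504/3, 7680, -1131008/45, …
ICs: h(0) = 8, h′(0) = -32.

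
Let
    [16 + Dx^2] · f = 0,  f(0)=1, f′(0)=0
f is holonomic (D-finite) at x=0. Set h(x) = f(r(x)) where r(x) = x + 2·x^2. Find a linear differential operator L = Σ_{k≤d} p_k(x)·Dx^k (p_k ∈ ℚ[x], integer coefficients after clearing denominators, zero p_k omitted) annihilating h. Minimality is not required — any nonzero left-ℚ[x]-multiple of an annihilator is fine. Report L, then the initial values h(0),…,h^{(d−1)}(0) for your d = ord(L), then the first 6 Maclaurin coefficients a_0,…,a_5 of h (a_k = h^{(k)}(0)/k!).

f: a_k = 1, 0, -8, 0, 32/3, 0, …
f∘r: x↦r, Dx↦Dx/r' in L_f ⇒ L₀.
L = (16 + 192·x + 768·x^2 + 1024·x^3) - 4·Dx + (1 + 4·x)·Dx^2  (order 2).
h: a_k = 1, 0, -8, -32, -64/3, 256/3, …
ICs: h(0) = 1, h′(0) = 0.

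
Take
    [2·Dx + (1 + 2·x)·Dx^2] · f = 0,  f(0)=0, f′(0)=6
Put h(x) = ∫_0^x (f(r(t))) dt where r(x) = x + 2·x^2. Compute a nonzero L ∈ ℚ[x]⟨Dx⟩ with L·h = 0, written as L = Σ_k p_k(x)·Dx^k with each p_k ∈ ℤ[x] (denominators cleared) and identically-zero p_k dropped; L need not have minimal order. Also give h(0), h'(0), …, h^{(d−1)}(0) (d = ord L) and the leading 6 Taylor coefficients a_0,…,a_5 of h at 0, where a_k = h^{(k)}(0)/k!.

L = (-2 + 8·x + 16·x^2)·Dx^2 + (1 + 6·x + 12·x^2 + 16·x^3)·Dx^3  (order 3).
h: a_k = 0, 0, 3, 2, -4, 12/5, …
ICs: h(0) = 0, h′(0) = 0, h′′(0) = 6.

f: a_k = 0, 6, -6, 8, -12, 96/5, …
f∘r: x↦r, Dx↦Dx/r' in L_f ⇒ L₀.
Integrate: L := L₀·Dx.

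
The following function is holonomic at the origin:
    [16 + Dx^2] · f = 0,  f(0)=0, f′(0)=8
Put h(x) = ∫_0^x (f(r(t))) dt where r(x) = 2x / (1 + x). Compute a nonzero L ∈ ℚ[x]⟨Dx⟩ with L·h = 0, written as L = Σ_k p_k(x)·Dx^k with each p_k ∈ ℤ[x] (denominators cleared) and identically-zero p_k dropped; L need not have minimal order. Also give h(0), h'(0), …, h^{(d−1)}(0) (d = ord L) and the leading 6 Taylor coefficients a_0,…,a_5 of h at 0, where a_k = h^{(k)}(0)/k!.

L = 64·Dx + (2 + 6·x + 6·x^2 + 2·x^3)·Dx^2 + (1 + 4·x + 6·x^2 + 4·x^3 + x^4)·Dx^3  (order 3).
h: a_k = 0, 0, 8, -16/3, -116/3, 496/5, …
ICs: h(0) = 0, h′(0) = 0, h′′(0) = 16.

f: a_k = 0, 8, 0, -64/3, 0, 256/15, …
Substitute x→r, Dx→(1/r')Dx; clear ⇒ L₀.
∫: right-multiply L₀ by Dx.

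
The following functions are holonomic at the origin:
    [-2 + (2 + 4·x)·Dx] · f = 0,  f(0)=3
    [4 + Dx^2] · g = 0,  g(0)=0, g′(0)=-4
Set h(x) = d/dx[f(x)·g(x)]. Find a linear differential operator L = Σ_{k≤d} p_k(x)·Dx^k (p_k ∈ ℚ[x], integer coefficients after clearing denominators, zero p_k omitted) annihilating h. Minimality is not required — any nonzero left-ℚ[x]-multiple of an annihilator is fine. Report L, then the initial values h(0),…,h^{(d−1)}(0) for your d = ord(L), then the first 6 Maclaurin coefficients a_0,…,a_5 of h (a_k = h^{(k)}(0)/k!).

L = (53 + 288·x + 544·x^2 + 512·x^3 + 256·x^4) + (-2 - 36·x - 96·x^2 - 64·x^3)·Dx + (7 + 44·x + 108·x^2 + 128·x^3 + 64·x^4)·Dx^2  (order 2).
h: a_k = -12, -24, 42, 8, 19/2, -243/5, …
ICs: h(0) = -12, h′(0) = -24.

f: a_k = 3, 3, -3/2, 3/2, -15/8, 21/8, …
g: a_k = 0, -4, 0, 8/3, 0, -8/15, …
Sym-product of L_f,L_g gives L₀ (≤ ord 2).
h=h₀': d/dx-closure on L₀ ⇒ L.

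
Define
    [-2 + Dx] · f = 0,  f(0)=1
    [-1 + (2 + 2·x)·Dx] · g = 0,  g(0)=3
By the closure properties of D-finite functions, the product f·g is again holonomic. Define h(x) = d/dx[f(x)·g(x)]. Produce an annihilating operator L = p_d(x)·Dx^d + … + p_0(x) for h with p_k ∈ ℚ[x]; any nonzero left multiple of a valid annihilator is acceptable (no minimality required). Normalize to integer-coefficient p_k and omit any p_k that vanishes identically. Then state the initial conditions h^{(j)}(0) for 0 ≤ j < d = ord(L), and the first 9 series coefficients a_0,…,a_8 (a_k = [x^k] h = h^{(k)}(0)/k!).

f: a_k = 1, 2, 2, 4/3, 2/3, 4/15, 4/45, 8/315, 2/315, …
g: a_k = 3, 3/2, -3/8, 3/16, -15/128, 21/256, -63/1024, 99/2048, -1287/32768, …
h₀=f·g: eliminate ⇒ L₀, order ≤ 1·1.
Differentiate: ansatz ord ≤ ord L₀ ⇒ L.
L = (23 + 40·x + 16·x^2) + (-10 - 18·x - 8·x^2)·Dx  (order 1).
h: a_k = 15/2, 69/4, 309/16, 449/32, 1949/256, 1643/512, 36047/30720, 135617/430080, 815221/6881280, …
ICs: h(0) = 15/2.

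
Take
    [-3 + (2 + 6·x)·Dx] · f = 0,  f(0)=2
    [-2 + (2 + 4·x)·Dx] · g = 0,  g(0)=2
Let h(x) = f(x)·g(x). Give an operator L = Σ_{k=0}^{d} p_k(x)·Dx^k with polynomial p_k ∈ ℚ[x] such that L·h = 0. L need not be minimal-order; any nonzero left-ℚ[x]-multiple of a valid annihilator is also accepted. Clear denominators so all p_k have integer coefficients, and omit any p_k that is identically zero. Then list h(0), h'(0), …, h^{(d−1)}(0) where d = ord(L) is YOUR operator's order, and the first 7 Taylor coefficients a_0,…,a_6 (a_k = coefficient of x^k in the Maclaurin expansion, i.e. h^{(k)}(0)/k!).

f: a_k = 2, 3, -9/4, 27/8, -405/64, 1701/128, -15309/512, …
g: a_k = 2, 2, -1, 1, -5/4, 7/4, -21/8, …
f·g: L₀ = L_f ⊗_s L_g, ord ≤ 1·1.
L = (-5 - 12·x) + (2 + 10·x + 12·x^2)·Dx  (order 1).
h: a_k = 4, 10, -1/2, 5/4, -101/32, 515/64, -5301/256, …
ICs: h(0) = 4.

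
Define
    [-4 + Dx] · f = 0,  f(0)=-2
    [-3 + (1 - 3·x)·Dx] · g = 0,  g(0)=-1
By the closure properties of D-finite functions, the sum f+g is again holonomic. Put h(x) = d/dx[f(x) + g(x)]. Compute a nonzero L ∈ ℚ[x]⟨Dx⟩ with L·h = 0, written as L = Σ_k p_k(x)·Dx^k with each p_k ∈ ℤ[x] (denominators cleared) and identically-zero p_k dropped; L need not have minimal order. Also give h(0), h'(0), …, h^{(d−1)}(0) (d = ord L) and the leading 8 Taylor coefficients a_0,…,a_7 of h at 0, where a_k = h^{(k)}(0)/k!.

f: a_k = -2, -8, -16, -64/3, -64/3, -256/15, -512/45, -2048/315, …
g: a_k = -1, -3, -9, -27, -81, -243, -729, -2187, …
L₀ := lclm(L_f,L_g); ord L₀ ≤ 1+1.
Derive L from L₀ (diff closure).
L = (60 + 144·x) + (-19 - 48·x + 72·x^2)·Dx + (1 + 3·x - 18·x^2)·Dx^2  (order 2).
h: a_k = -11, -50, -145, -1228/3, -3901/3, -66634/15, -690953/45, -16541912/315, …
ICs: h(0) = -11, h′(0) = -50.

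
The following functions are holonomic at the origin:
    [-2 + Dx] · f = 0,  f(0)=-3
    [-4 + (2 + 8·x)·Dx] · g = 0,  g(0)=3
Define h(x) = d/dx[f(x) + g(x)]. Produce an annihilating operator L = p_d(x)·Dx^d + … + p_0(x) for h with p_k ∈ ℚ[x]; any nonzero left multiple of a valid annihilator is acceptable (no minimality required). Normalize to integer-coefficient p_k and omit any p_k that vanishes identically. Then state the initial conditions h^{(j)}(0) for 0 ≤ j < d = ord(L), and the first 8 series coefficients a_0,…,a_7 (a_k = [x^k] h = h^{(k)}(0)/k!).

f: a_k = -3, -6, -6, -4, -2, -4/5, -4/15, -8/105, …
g: a_k = 3, 6, -6, 12, -30, 84, -252, 792, …
f+g: L₀ = lclm(L_f,L_g), ord ≤ 1+1.
Derive L from L₀ (diff closure).
L = (-8 - 8·x) + (2 - 8·x - 16·x^2)·Dx + (1 + 6·x + 8·x^2)·Dx^2  (order 2).
h: a_k = 0, -24, 24, -128, 416, -7568/5, 83152/15, -2162176/105, …
ICs: h(0) = 0, h′(0) = -24.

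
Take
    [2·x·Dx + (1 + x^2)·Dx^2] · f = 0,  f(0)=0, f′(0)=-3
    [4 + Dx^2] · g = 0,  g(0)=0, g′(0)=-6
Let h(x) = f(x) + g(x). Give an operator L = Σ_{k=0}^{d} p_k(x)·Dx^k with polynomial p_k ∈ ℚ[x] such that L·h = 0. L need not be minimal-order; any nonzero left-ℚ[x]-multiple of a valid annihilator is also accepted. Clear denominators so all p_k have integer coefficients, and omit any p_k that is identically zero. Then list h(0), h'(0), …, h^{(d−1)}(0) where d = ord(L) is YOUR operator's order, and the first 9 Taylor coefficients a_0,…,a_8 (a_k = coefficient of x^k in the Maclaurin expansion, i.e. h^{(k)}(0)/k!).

f: a_k = 0, -3, 0, 1, 0, -3/5, 0, 3/7, 0, …
g: a_k = 0, -6, 0, 4, 0, -4/5, 0, 8/105, 0, …
h₀=f+g: left-lcm gives L₀, ord ≤ 4.
L = (-32·x + 80·x^3 + 16·x^5)·Dx + (4 + 32·x^2 + 36·x^4 + 8·x^6)·Dx^2 + (-8·x + 20·x^3 + 4·x^5)·Dx^3 + (1 + 8·x^2 + 9·x^4 + 2·x^6)·Dx^4  (order 4).
h: a_k = 0, -9, 0, 5, 0, -7/5, 0, 53/105, 0, …
ICs: h(0) = 0, h′(0) = -9, h′′(0) = 0, h′′′(0) = 30.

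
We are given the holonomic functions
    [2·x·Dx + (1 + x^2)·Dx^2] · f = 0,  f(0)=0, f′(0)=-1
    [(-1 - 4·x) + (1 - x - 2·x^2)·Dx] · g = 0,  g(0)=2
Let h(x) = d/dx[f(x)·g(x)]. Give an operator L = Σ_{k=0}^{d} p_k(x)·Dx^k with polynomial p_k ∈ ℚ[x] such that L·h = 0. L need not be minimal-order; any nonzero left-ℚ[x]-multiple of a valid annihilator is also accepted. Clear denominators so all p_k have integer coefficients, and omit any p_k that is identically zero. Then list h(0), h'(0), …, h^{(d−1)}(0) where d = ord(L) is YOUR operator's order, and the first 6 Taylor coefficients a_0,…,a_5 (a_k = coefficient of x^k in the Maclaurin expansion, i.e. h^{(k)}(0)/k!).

f: a_k = 0, -1, 0, 1/3, 0, -1/5, …
g: a_k = 2, 2, 6, 10, 22, 42, …
L₀ := L_f ⊗_s L_g (sym. prod.), ord ≤ 2.
h₀' ⇒ L via d/dx closure of L₀.
L = (18 + 90·x^2 + 48·x^3 + 144·x^4) + (7 + 30·x + 27·x^2 + 82·x^3 + 48·x^4 + 96·x^5)·Dx + (-2 + x - 3·x^2 + 9·x^3 + 11·x^4 + 8·x^5 + 12·x^6)·Dx^2  (order 2).
h: a_k = -2, -4, -16, -112/3, -102, -1172/5, …
ICs: h(0) = -2, h′(0) = -4.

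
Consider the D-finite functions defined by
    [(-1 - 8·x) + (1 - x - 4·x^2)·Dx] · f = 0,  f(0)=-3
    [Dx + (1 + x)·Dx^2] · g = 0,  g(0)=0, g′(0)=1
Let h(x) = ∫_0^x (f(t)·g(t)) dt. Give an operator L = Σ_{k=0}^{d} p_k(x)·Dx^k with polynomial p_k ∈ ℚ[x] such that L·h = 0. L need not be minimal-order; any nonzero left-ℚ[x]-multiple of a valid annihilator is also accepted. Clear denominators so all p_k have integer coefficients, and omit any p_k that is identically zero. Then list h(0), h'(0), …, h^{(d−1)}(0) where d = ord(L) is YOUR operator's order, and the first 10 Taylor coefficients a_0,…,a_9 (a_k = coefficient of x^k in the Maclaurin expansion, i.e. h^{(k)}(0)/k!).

L = (9 + 16·x)·Dx + (1 + 19·x + 20·x^2)·Dx^2 + (-1 + 5·x^2 + 4·x^3)·Dx^3  (order 3).
h: a_k = 0, 0, -3/2, -1/2, -29/8, -79/20, -1567/120, -3137/140, -13179/224, -307357/2520, …
ICs: h(0) = 0, h′(0) = 0, h′′(0) = -3.

f: a_k = -3, -3, -15, -27, -87, -195, -543, -1323, -3495, -8787, …
g: a_k = 0, 1, -1/2, 1/3, -1/4, 1/5, -1/6, 1/7, -1/8, 1/9, …
Sym-product of L_f,L_g gives L₀ (≤ ord 2).
h=∫₀ˣh₀: take L = L₀·Dx.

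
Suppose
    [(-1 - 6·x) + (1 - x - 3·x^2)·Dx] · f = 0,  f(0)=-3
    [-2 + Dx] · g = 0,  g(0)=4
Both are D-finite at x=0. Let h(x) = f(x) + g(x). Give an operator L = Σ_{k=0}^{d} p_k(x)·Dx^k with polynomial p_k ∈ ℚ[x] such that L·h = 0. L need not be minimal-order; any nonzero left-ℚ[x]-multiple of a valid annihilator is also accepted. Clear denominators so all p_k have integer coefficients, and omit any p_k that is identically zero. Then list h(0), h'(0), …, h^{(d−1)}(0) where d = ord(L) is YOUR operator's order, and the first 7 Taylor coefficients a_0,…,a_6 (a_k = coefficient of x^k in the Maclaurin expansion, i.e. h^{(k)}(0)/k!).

f: a_k = -3, -3, -12, -21, -57, -120, -291, …
g: a_k = 4, 8, 8, 16/3, 8/3, 16/15, 16/45, …
Sum ⇒ L₀ = lclm(L_f,L_g) in ℚ(x)⟨Dx⟩.
L = (-12 - 16·x - 144·x^2 - 72·x^3) + (4 + 26·x + 74·x^2 - 24·x^3 - 36·x^4)·Dx + (1 - 9·x - x^2 + 30·x^3 + 18·x^4)·Dx^2  (order 2).
h: a_k = 1, 5, -4, -47/3, -163/3, -1784/15, -13079/45, …
ICs: h(0) = 1, h′(0) = 5.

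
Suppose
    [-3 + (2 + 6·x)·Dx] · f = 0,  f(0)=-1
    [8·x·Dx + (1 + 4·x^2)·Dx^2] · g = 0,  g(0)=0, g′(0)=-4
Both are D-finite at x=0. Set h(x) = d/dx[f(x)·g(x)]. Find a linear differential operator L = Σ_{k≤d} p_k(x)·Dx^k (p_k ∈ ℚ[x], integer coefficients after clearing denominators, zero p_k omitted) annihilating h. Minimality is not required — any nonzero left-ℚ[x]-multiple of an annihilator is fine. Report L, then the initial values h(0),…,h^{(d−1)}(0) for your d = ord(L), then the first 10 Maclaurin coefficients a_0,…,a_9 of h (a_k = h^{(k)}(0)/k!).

L = (15 + 1440·x + 1656·x^2 - 3456·x^3 - 1296·x^4) + (172 + 1188·x + 3552·x^2 + 1152·x^3 - 12096·x^4 - 5184·x^5)·Dx + (36 + 152·x + 36·x^2 - 256·x^3 - 864·x^4 - 3456·x^5 - 1728·x^6)·Dx^2  (order 2).
h: a_k = 4, 12, -59/2, -5, 983/32, 35307/160, -841319/1280, 1294977/2240, -77121523/57344, 1488121321/172032, …
ICs: h(0) = 4, h′(0) = 12.

f: a_k = -1, -3/2, 9/8, -27/16, 405/128, -1701/256, 15309/1024, -72171/2048, 2814669/32768, -14073345/65536, …
g: a_k = 0, -4, 0, 16/3, 0, -64/5, 0, 256/7, 0, -1024/9, …
Product ⇒ symmetric product L₀, ord ≤ 2.
Derive L from L₀ (diff closure).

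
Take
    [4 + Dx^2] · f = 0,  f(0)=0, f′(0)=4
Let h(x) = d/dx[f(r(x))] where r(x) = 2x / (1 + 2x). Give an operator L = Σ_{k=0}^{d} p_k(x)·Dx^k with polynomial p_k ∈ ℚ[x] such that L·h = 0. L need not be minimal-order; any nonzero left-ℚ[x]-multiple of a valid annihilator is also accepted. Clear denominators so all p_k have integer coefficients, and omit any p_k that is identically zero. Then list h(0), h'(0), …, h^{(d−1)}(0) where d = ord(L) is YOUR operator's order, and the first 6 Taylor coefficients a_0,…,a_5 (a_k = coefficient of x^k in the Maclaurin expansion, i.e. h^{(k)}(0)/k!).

L = (40 + 96·x + 96·x^2) + (12 + 72·x + 144·x^2 + 96·x^3)·Dx + (1 + 8·x + 24·x^2 + 32·x^3 + 16·x^4)·Dx^2  (order 2).
h: a_k = 8, -32, 32, 256, -5504/3, 7680, …
ICs: h(0) = 8, h′(0) = -32.

f: a_k = 0, 4, 0, -8/3, 0, 8/15, …
f∘r: x↦r, Dx↦Dx/r' in L_f ⇒ L₀.
h₀' ⇒ L via d/dx closure of L₀.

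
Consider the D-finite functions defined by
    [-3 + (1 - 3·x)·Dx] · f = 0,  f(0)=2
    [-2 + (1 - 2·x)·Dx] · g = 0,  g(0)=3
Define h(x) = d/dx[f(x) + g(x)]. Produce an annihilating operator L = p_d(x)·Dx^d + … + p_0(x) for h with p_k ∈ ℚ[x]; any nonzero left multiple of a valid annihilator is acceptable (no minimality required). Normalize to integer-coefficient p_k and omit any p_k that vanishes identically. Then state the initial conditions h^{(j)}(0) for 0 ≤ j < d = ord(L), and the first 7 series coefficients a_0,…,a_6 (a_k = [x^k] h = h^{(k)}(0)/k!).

L = 36 + (-15 + 36·x)·Dx + (1 - 5·x + 6·x^2)·Dx^2  (order 2).
h: a_k = 12, 60, 234, 840, 2910, 9900, 33306, …
ICs: h(0) = 12, h′(0) = 60.

f: a_k = 2, 6, 18, 54, 162, 486, 1458, …
g: a_k = 3, 6, 12, 24, 48, 96, 192, …
Sum ⇒ L₀ = lclm(L_f,L_g) in ℚ(x)⟨Dx⟩.
h=h₀': d/dx-closure on L₀ ⇒ L.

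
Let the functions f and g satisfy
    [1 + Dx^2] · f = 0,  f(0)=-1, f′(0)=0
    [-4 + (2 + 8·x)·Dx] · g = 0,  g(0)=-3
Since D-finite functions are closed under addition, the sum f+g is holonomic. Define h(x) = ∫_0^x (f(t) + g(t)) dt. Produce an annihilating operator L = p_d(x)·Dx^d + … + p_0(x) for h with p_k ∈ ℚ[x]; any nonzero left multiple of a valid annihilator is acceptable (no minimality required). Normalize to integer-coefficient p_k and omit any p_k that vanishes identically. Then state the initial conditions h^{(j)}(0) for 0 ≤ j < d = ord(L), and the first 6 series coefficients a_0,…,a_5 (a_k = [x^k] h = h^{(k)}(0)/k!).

f: a_k = -1, 0, 1/2, 0, -1/24, 0, …
g: a_k = -3, -6, 6, -12, 30, -84, …
f+g: L₀ = lclm(L_f,L_g), ord ≤ 2+1.
Integrate: L := L₀·Dx.
L = (-26 - 16·x - 32·x^2)·Dx + (-3 - 4·x + 48·x^2 + 64·x^3)·Dx^2 + (-26 - 16·x - 32·x^2)·Dx^3 + (-3 - 4·x + 48·x^2 + 64·x^3)·Dx^4  (order 4).
h: a_k = 0, -4, -3, 13/6, -3, 719/120, …
ICs: h(0) = 0, h′(0) = -4, h′′(0) = -6, h′′′(0) = 13.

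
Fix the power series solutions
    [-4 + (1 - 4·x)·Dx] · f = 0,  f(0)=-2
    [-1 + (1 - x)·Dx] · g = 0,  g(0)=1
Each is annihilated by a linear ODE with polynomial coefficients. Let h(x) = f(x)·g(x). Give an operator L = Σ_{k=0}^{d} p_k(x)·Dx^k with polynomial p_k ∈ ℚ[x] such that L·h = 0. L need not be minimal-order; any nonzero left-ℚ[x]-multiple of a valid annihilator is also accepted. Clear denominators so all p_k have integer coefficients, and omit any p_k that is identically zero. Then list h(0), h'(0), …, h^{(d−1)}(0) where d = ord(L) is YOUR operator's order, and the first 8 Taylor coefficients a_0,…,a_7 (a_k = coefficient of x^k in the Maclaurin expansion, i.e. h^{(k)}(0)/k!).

L = (-5 + 8·x) + (1 - 5·x + 4·x^2)·Dx  (order 1).
h: a_k = -2, -10, -42, -170, -682, -2730, -10922, -43690, …
ICs: h(0) = -2.

f: a_k = -2, -8, -32, -128, -512, -2048, -8192, -32768, …
g: a_k = 1, 1, 1, 1, 1, 1, 1, 1, …
Sym-product of L_f,L_g gives L₀ (≤ ord 1).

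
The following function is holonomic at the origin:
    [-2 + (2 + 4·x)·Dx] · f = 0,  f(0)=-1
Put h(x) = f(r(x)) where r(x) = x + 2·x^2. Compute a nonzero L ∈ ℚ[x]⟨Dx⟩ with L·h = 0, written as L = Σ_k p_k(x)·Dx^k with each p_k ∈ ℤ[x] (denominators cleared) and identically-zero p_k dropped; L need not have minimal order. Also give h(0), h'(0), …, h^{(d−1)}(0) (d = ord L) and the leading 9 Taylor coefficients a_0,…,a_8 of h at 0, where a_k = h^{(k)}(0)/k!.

L = (-1 - 4·x) + (1 + 2·x + 4·x^2)·Dx  (order 1).
h: a_k = -1, -1, -3/2, 3/2, -3/8, -15/8, 57/16, -21/16, -867/128, …
ICs: h(0) = -1.

f: a_k = -1, -1, 1/2, -1/2, 5/8, -7/8, 21/16, -33/16, 429/128, …
Change of var in L_f (x↦r) gives L₀.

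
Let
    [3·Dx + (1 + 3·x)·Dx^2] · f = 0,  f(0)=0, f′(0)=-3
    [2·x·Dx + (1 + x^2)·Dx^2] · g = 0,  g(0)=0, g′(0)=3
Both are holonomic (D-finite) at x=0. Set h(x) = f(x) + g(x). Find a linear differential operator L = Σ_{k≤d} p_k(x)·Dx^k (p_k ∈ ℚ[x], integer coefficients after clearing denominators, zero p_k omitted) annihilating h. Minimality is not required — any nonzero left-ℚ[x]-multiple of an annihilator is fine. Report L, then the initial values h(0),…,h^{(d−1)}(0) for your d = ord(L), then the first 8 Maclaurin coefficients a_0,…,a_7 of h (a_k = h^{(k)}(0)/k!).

L = (-6 - 54·x + 18·x^2 + 18·x^3)·Dx + (-20 - 12·x - 48·x^2 + 36·x^3 + 36·x^4)·Dx^2 + (-3 - 7·x + 6·x^2 + 2·x^3 + 9·x^4 + 9·x^5)·Dx^3  (order 3).
h: a_k = 0, 0, 9/2, -10, 81/4, -48, 243/2, -2190/7, …
ICs: h(0) = 0, h′(0) = 0, h′′(0) = 9.

f: a_k = 0, -3, 9/2, -9, 81/4, -243/5, 243/2, -2187/7, …
g: a_k = 0, 3, 0, -1, 0, 3/5, 0, -3/7, …
Sum ⇒ L₀ = lclm(L_f,L_g) in ℚ(x)⟨Dx⟩.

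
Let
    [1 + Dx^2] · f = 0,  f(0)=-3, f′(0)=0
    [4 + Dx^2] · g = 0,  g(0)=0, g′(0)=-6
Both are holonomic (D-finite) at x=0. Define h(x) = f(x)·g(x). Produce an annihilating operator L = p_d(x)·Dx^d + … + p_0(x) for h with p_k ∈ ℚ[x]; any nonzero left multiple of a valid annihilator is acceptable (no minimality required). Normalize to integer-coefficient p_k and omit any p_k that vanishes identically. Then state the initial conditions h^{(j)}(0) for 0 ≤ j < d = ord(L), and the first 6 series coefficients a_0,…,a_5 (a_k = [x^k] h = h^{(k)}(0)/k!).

L = 9 + 10·Dx^2 + Dx^4  (order 4).
h: a_k = 0, 18, 0, -21, 0, 183/20, …
ICs: h(0) = 0, h′(0) = 18, h′′(0) = 0, h′′′(0) = -126.

f: a_k = -3, 0, 3/2, 0, -1/8, 0, …
g: a_k = 0, -6, 0, 4, 0, -4/5, …
L₀ := L_f ⊗_s L_g (sym. prod.), ord ≤ 4.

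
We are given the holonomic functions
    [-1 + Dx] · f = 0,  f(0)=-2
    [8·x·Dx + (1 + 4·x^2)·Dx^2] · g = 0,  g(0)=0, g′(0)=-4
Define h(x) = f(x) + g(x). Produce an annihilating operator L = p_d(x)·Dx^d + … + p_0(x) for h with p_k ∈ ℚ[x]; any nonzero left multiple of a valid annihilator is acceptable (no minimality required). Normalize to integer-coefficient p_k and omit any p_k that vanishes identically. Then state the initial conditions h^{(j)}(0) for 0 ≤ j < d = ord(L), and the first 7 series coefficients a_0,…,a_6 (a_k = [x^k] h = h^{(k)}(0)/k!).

f: a_k = -2, -2, -1, -1/3, -1/12, -1/60, -1/360, …
g: a_k = 0, -4, 0, 16/3, 0, -64/5, 0, …
Sum ⇒ L₀ = lclm(L_f,L_g) in ℚ(x)⟨Dx⟩.
L = (8 - 8·x - 96·x^2 - 32·x^3)·Dx + (-9 + 88·x^2 - 16·x^4)·Dx^2 + (1 + 8·x + 8·x^2 + 32·x^3 + 16·x^4)·Dx^3  (order 3).
h: a_k = -2, -6, -1, 5, -1/12, -769/60, -1/360, …
ICs: h(0) = -2, h′(0) = -6, h′′(0) = -2.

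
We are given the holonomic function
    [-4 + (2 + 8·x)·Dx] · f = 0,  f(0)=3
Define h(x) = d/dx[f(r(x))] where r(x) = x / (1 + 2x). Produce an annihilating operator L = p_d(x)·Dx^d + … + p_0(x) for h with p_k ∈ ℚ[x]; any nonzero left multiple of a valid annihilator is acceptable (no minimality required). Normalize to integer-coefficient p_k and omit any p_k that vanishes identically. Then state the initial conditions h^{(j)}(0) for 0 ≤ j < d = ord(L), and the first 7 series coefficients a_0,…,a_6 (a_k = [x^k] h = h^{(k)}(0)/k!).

f: a_k = 3, 6, -6, 12, -30, 84, -252, …
Substitute x→r, Dx→(1/r')Dx; clear ⇒ L₀.
h=h₀': d/dx-closure on L₀ ⇒ L.
L = (-6 - 24·x) + (-1 - 8·x - 12·x^2)·Dx  (order 1).
h: a_k = 6, -36, 180, -888, 4500, -23544, 126504, …
ICs: h(0) = 6.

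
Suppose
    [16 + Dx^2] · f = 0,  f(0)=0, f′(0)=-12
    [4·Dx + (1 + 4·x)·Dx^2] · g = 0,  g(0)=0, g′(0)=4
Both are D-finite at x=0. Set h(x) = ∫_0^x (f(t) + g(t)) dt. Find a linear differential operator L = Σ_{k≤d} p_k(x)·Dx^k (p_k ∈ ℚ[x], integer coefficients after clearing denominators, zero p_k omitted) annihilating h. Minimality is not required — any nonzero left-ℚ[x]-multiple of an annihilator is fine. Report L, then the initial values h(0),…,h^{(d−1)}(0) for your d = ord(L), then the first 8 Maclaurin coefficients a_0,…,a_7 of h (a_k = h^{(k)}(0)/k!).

L = (448 + 512·x + 1024·x^2)·Dx^2 + (48 + 320·x + 768·x^2 + 1024·x^3)·Dx^3 + (28 + 32·x + 64·x^2)·Dx^4 + (3 + 20·x + 48·x^2 + 64·x^3)·Dx^5  (order 5).
h: a_k = 0, 0, -4, -8/3, 40/3, -64/5, 448/15, -2048/21, …
ICs: h(0) = 0, h′(0) = 0, h′′(0) = -8, h′′′(0) = -16, h′′′′(0) = 320.

f: a_k = 0, -12, 0, 32, 0, -128/5, 0, 1024/105, …
g: a_k = 0, 4, -8, 64/3, -64, 1024/5, -2048/3, 16384/7, …
f+g: L₀ = lclm(L_f,L_g), ord ≤ 2+2.
h=∫₀ˣh₀: take L = L₀·Dx.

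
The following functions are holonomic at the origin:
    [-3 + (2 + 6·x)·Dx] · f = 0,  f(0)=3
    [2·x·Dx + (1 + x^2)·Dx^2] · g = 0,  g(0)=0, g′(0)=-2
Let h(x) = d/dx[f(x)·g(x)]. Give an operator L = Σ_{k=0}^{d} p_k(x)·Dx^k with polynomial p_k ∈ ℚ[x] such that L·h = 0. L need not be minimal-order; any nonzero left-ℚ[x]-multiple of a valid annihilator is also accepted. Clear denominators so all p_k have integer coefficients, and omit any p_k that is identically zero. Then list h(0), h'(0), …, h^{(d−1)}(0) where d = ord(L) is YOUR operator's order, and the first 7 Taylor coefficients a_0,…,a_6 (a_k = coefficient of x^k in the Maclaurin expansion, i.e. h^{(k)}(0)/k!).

f: a_k = 3, 9/2, -27/8, 81/16, -1215/128, 5103/256, -45927/1024, …
g: a_k = 0, -2, 0, 2/3, 0, -2/5, 0, …
f·g: L₀ = L_f ⊗_s L_g, ord ≤ 1·2.
h₀' ⇒ L via d/dx closure of L₀.
L = (-57 + 360·x + 630·x^2 - 216·x^3 - 81·x^4) + (124 + 540·x + 1032·x^2 + 1368·x^3 - 756·x^4 - 324·x^5)·Dx + (36 + 200·x + 252·x^2 - 16·x^3 + 108·x^4 - 216·x^5 - 108·x^6)·Dx^2  (order 2).
h: a_k = -6, -18, 105/4, -57/2, 4971/64, -73521/320, 1533597/2560, …
ICs: h(0) = -6, h′(0) = -18.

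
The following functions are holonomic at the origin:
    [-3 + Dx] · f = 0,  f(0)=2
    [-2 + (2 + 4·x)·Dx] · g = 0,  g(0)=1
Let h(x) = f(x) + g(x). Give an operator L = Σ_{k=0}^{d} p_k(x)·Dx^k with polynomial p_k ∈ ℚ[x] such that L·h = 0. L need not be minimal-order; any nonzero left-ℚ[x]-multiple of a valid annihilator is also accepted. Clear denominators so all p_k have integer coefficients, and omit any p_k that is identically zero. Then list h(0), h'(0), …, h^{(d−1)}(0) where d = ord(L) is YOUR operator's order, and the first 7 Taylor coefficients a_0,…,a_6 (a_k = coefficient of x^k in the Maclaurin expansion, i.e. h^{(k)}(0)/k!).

f: a_k = 2, 6, 9, 9, 27/4, 81/20, 81/40, …
g: a_k = 1, 1, -1/2, 1/2, -5/8, 7/8, -21/16, …
L₀ := lclm(L_f,L_g); ord L₀ ≤ 1+1.
L = (12 + 18·x) + (-10 - 36·x - 36·x^2)·Dx + (2 + 10·x + 12·x^2)·Dx^2  (order 2).
h: a_k = 3, 7, 17/2, 19/2, 49/8, 197/40, 57/80, …
ICs: h(0) = 3, h′(0) = 7.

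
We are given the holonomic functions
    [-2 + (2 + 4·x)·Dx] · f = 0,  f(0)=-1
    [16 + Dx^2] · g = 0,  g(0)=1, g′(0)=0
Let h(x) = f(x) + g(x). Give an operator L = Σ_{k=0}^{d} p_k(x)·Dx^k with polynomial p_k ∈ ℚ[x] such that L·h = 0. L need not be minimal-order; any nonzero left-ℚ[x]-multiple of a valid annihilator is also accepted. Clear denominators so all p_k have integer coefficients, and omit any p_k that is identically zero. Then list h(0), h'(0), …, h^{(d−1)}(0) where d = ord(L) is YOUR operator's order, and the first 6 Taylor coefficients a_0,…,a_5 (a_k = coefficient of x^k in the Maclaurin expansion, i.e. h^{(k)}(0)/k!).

L = (-304 - 1024·x - 1024·x^2) + (240 + 1504·x + 3072·x^2 + 2048·x^3)·Dx + (-19 - 64·x - 64·x^2)·Dx^2 + (15 + 94·x + 192·x^2 + 128·x^3)·Dx^3  (order 3).
h: a_k = 0, -1, -15/2, -1/2, 271/24, -7/8, …
ICs: h(0) = 0, h′(0) = -1, h′′(0) = -15.

f: a_k = -1, -1, 1/2, -1/2, 5/8, -7/8, …
g: a_k = 1, 0, -8, 0, 32/3, 0, …
L₀ := lclm(L_f,L_g); ord L₀ ≤ 1+2.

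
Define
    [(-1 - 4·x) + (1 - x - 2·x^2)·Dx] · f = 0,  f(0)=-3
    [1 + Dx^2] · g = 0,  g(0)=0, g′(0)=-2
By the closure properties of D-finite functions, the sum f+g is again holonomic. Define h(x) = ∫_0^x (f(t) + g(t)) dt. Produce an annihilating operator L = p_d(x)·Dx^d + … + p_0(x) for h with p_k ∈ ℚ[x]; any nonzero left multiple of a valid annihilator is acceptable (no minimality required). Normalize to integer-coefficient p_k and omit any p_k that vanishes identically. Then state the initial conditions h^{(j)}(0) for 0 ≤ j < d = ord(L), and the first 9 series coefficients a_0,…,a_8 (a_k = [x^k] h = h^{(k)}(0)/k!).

L = (31 + 146·x + 133·x^2 + 184·x^3 + 20·x^4 + 16·x^5)·Dx + (-7 - 3·x + 3·x^2 + 37·x^3 + 42·x^4 + 12·x^5 + 8·x^6)·Dx^2 + (31 + 146·x + 133·x^2 + 184·x^3 + 20·x^4 + 16·x^5)·Dx^3 + (-7 - 3·x + 3·x^2 + 37·x^3 + 42·x^4 + 12·x^5 + 8·x^6)·Dx^4  (order 4).
h: a_k = 0, -3, -5/2, -3, -11/3, -33/5, -3781/360, -129/7, -642599/20160, …
ICs: h(0) = 0, h′(0) = -3, h′′(0) = -5, h′′′(0) = -18.

f: a_k = -3, -3, -9, -15, -33, -63, -129, -255, -513, …
g: a_k = 0, -2, 0, 1/3, 0, -1/60, 0, 1/2520, 0, …
Sum ⇒ L₀ = lclm(L_f,L_g) in ℚ(x)⟨Dx⟩.
h=∫₀ˣh₀: take L = L₀·Dx.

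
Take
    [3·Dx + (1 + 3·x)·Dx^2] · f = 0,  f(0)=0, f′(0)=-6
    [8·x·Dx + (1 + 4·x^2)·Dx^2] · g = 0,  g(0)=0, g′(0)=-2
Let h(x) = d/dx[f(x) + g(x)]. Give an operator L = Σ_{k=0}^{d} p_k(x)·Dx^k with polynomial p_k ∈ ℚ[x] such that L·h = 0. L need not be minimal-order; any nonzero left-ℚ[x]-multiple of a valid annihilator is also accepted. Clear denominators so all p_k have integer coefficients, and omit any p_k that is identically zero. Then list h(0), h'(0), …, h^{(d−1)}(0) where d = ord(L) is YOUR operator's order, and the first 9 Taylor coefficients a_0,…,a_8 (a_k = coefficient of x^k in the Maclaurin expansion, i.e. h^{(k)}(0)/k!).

f: a_k = 0, -6, 9, -18, 81/2, -486/5, 243, -4374/7, 6561/4, …
g: a_k = 0, -2, 0, 8/3, 0, -32/5, 0, 128/7, 0, …
f+g: L₀ = lclm(L_f,L_g), ord ≤ 2+2.
Differentiate: ansatz ord ≤ ord L₀ ⇒ L.
L = (-24 - 216·x + 288·x^2 + 288·x^3) + (-26 - 48·x - 120·x^2 + 576·x^3 + 576·x^4)·Dx + (-3 - x + 24·x^2 + 32·x^3 + 144·x^4 + 144·x^5)·Dx^2  (order 2).
h: a_k = -8, 18, -46, 162, -518, 1458, -4246, 13122, -39878, …
ICs: h(0) = -8, h′(0) = 18.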